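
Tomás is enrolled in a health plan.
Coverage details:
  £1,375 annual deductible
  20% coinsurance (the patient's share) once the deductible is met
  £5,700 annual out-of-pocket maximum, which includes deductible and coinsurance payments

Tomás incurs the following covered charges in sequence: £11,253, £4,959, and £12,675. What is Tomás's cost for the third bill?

#1 (£11,253): deductible takes £1,375, £9,878 remains; patient's 20% is £1,975.60. Patient owes £3,350.60 (running OOP £3,350.60).
#2 (£4,959): deductible already satisfied, so patient's share is 20% × £4,959 = £991.80. Cost to patient: £991.80. OOP to date £4,342.40.
#3 (£12,675): deductible already satisfied, so patient's share is 20% × £12,675 = £2,535. OOP would hit £6,877.40 > £5,700, so the cap limits the patient to £5,700 − £4,342.40 = £1,357.60.

£1,357.60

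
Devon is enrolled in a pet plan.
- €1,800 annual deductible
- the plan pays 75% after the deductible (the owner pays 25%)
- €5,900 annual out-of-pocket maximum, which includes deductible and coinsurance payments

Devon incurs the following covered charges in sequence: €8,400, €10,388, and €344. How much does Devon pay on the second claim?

Claim 1 (€8,400): €1,800 to deductible, leaving €6,600; coinsurance €6,600 × 25% = €1,650. Owner pays €3,450; OOP now €3,450.
Claim 2 (€10,388): deductible already satisfied, so owner's share is 25% × €10,388 = €2,597. That would push OOP to €6,047, over the €5,900 cap, so owner pays €5,900 − €3,450 = €2,450.

€2,450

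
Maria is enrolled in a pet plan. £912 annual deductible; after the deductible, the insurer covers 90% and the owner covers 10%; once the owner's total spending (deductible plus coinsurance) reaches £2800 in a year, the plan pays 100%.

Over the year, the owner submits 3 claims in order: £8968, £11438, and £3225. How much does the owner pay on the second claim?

Bill 1, £8968: £912 to deductible, leaving £8056; 10% of £8056 = £805.60. Cost to owner: £1717.60. OOP to date £1717.60.
Bill 2, £11438: deductible met; 10% of £11438 = £1143.80. Adding that to £1717.60 gives £2861.40, past the £2800 cap; owner pays only £2800 − £1717.60 = £1082.40.

£1082.40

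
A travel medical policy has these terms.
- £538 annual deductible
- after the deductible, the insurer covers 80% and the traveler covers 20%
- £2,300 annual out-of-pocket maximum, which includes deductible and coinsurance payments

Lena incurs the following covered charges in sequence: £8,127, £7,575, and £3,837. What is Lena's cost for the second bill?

Claim 1 — £8,127: £538 to deductible, leaving £7,589; traveler's 20% is £1,517.80. Traveler pays £2,055.80; OOP now £2,055.80.
Claim 2 — £7,575: deductible already satisfied, so traveler's share is 20% × £7,575 = £1,515. OOP would hit £3,570.80 > £2,300, so the cap limits the traveler to £2,300 − £2,055.80 = £244.20.

£244.20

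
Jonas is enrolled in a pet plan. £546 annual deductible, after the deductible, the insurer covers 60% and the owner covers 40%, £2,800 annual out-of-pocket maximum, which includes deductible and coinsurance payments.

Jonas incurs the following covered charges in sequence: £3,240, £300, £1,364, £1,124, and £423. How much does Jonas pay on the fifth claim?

Claim 1 — £3,240: deductible takes £546, £2,694 remains; owner's 40% is £1,077.60. Owner owes £1,623.60 (running OOP £1,623.60).
Claim 2 — £300: deductible met; 40% of £300 = £120. Cost to owner: £120. OOP to date £1,743.60.
Claim 3 — £1,364: deductible met; 40% of £1,364 = £545.60. Owner pays £545.60; OOP now £2,289.20.
Claim 4 — £1,124: 40% coinsurance on £1,124 = £449.60. Cost to owner: £449.60. OOP to date £2,738.80.
Claim 5 — £423: deductible met; 40% of £423 = £169.20. Adding that to £2,738.80 gives £2,908, past the £2,800 cap; owner pays only £2,800 − £2,738.80 = £61.20.

£61.20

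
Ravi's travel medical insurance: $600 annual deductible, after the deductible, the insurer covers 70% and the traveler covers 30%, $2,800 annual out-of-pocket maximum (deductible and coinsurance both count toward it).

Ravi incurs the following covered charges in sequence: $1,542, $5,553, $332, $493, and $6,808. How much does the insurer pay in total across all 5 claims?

Bill 1, $1,542: $600 finishes the deductible; $942 goes to coinsurance; 30% of $942 = $282.60. Cost to traveler: $882.60. OOP to date $882.60. Insurer: $1,542 − $882.60 = $659.40.
Bill 2, $5,553: deductible already satisfied, so traveler's share is 30% × $5,553 = $1,665.90. Traveler pays $1,665.90; OOP now $2,548.50. Plan pays $5,553 − $1,665.90 = $3,887.10.
Bill 3, $332: deductible met; 30% of $332 = $99.60. Traveler pays $99.60; OOP now $2,648.10. Insurer: $332 − $99.60 = $232.40.
Bill 4, $493: deductible already satisfied, so traveler's share is 30% × $493 = $147.90. Traveler pays $147.90; OOP now $2,796. Insurer: $493 − $147.90 = $345.10.
Bill 5, $6,808: deductible met; 30% of $6,808 = $2,042.40. OOP would hit $4,838.40 > $2,800, so the cap limits the traveler to $2,800 − $2,796 = $4. Insurer: $6,808 − $4 = $6,804.
Insurer total = bills − traveler's total = $14,728 − $2,800 = $11,928.

$11,928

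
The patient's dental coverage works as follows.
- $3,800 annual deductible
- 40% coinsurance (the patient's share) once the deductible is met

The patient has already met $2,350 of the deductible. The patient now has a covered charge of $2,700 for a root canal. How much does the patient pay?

$1,950

Deductible still to meet: $3,800 − $2,350 = $1,450.
After the $1,450 deductible portion, $2,700 − $1,450 = $1,250 is subject to coinsurance.
40% of $1,250 = $500 falls to the patient.
So the patient owes $1,450 + $500 = $1,950.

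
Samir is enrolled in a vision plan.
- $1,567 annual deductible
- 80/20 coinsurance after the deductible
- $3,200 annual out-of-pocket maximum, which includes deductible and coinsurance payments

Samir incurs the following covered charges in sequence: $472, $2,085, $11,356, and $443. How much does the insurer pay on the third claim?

Claim 1 ($472): fully absorbed by the deductible. Cost to member: $472. OOP to date $472. Insurer: $472 − $472 = $0.
Claim 2 ($2,085): $1,095 finishes the deductible; $990 goes to coinsurance; member's 20% is $198. Member owes $1,293 (running OOP $1,765). Insurer: $2,085 − $1,293 = $792.
Claim 3 ($11,356): deductible met; 20% of $11,356 = $2,271.20. Adding that to $1,765 gives $4,036.20, past the $3,200 cap; member pays only $3,200 − $1,765 = $1,435. Insurer: $11,356 − $1,435 = $9,921.

$9,921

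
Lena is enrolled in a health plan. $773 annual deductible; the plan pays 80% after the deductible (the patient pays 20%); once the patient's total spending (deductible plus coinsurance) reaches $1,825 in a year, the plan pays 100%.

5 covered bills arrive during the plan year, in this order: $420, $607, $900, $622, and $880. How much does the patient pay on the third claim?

#1 ($420): all of it applies to the deductible. Cost to patient: $420. OOP to date $420.
#2 ($607): $353 to deductible, leaving $254; 20% of $254 = $50.80. Patient owes $403.80 (running OOP $823.80).
#3 ($900): deductible already satisfied, so patient's share is 20% × $900 = $180. Patient owes $180 (running OOP $1,003.80).

$180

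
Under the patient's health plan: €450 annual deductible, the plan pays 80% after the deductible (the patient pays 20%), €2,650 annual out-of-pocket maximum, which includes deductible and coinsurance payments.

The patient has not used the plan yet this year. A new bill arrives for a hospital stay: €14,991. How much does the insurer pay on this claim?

€12,341

The full €450 deductible is still open; €450 of this bill applies to it.
That leaves €14,991 − €450 = €14,541 for coinsurance.
Coinsurance: €14,541 × 20% = €2,908.20.
So the patient owes €450 + €2,908.20 = €3,358.20 before any cap.
Adding €3,358.20 to the €0 already spent would give €3,358.20, which exceeds the €2,650 cap; the patient pays just €2,650 − €0 = €2,650.
The insurer covers the remainder: €14,991 − €2,650 = €12,341.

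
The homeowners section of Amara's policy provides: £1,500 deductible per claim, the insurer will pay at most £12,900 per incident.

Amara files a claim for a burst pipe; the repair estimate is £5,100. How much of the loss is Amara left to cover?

Subtract the deductible: £5,100 − £1,500 = £3,600.
That's under the £12,900 cap, so the insurer reimburses the full £3,600.
Out of pocket: £5,100 − £3,600 = £1,500.

£1,500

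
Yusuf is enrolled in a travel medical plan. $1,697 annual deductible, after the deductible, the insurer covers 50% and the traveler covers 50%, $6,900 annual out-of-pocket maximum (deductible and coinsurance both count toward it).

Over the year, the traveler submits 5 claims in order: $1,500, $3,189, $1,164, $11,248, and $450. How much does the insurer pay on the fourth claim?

$8,123

Bill 1, $1,500: entire amount goes to the deductible. Traveler pays $1,500; OOP now $1,500. Insurer: $1,500 − $1,500 = $0.
Bill 2, $3,189: $197 to deductible, leaving $2,992; traveler's 50% is $1,496. Traveler pays $1,693; OOP now $3,193. Insurer: $3,189 − $1,693 = $1,496.
Bill 3, $1,164: deductible already satisfied, so traveler's share is 50% × $1,164 = $582. Cost to traveler: $582. OOP to date $3,775. Plan pays $1,164 − $582 = $582.
Bill 4, $11,248: deductible already satisfied, so traveler's share is 50% × $11,248 = $5,624. Adding that to $3,775 gives $9,399, past the $6,900 cap; traveler pays only $6,900 − $3,775 = $3,125. Insurer: $11,248 − $3,125 = $8,123.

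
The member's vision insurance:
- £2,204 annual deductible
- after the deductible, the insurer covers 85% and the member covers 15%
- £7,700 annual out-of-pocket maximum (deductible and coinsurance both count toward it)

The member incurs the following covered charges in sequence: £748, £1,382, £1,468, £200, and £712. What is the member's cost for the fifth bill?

Bill 1, £748: fully absorbed by the deductible. Cost to member: £748. OOP to date £748.
Bill 2, £1,382: entire amount goes to the deductible. Member owes £1,382 (running OOP £2,130).
Bill 3, £1,468: deductible takes £74, £1,394 remains; member's 15% is £209.10. Cost to member: £283.10. OOP to date £2,413.10.
Bill 4, £200: deductible already satisfied, so member's share is 15% × £200 = £30. Member pays £30; OOP now £2,443.10.
Bill 5, £712: 15% coinsurance on £712 = £106.80. Cost to member: £106.80. OOP to date £2,549.90.

£106.80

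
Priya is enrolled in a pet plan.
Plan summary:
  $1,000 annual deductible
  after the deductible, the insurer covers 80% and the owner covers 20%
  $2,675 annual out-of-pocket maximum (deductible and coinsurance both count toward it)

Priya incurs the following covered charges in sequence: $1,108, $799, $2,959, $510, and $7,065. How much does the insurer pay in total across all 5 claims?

#1 ($1,108): $1,000 finishes the deductible; $108 goes to coinsurance; coinsurance $108 × 20% = $21.60. Owner pays $1,021.60; OOP now $1,021.60. Insurer: $1,108 − $1,021.60 = $86.40.
#2 ($799): deductible met; 20% of $799 = $159.80. Owner owes $159.80 (running OOP $1,181.40). Plan pays $799 − $159.80 = $639.20.
#3 ($2,959): deductible met; 20% of $2,959 = $591.80. Cost to owner: $591.80. OOP to date $1,773.20. Insurer: $2,959 − $591.80 = $2,367.20.
#4 ($510): deductible already satisfied, so owner's share is 20% × $510 = $102. Owner owes $102 (running OOP $1,875.20). Insurer: $510 − $102 = $408.
#5 ($7,065): deductible already satisfied, so owner's share is 20% × $7,065 = $1,413. OOP would hit $3,288.20 > $2,675, so the cap limits the owner to $2,675 − $1,875.20 = $799.80. Plan pays $7,065 − $799.80 = $6,265.20.
Insurer total = bills − owner's total = $12,441 − $2,675 = $9,766.

$9,766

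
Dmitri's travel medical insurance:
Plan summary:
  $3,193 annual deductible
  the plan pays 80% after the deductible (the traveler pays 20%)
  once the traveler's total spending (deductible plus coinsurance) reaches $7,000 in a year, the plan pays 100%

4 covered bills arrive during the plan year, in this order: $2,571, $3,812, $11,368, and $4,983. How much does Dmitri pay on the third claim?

Claim 1 — $2,571: fully absorbed by the deductible. Traveler pays $2,571; OOP now $2,571.
Claim 2 — $3,812: $622 finishes the deductible; $3,190 goes to coinsurance; 20% of $3,190 = $638. Cost to traveler: $1,260. OOP to date $3,831.
Claim 3 — $11,368: 20% coinsurance on $11,368 = $2,273.60. Traveler pays $2,273.60; OOP now $6,104.60.

$2,273.60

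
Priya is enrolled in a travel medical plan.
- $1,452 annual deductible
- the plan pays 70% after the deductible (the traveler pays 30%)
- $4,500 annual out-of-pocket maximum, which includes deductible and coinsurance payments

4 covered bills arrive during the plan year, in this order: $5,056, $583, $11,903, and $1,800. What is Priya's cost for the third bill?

$1,791.90

#1 ($5,056): $1,452 finishes the deductible; $3,604 goes to coinsurance; coinsurance $3,604 × 30% = $1,081.20. Traveler pays $2,533.20; OOP now $2,533.20.
#2 ($583): deductible met; 30% of $583 = $174.90. Traveler owes $174.90 (running OOP $2,708.10).
#3 ($11,903): 30% coinsurance on $11,903 = $3,570.90. OOP would hit $6,279 > $4,500, so the cap limits the traveler to $4,500 − $2,708.10 = $1,791.90.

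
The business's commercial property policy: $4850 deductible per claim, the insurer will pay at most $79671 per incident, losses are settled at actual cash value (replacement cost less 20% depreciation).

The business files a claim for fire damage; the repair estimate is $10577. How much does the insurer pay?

$3611.60

At 20% depreciation, ACV = $10577 − $2115.40 = $8461.60.
After the deductible, $8461.60 − $4850 = $3611.60 remains.
$3611.60 ≤ $79671, so the limit doesn't bind; insurer pays $3611.60.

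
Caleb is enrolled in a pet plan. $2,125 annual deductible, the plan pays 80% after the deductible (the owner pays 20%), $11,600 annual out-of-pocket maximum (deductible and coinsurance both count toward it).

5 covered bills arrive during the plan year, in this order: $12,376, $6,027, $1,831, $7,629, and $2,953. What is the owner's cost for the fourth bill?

$1,525.80

Claim 1 — $12,376: deductible takes $2,125, $10,251 remains; owner's 20% is $2,050.20. Owner pays $4,175.20; OOP now $4,175.20.
Claim 2 — $6,027: deductible already satisfied, so owner's share is 20% × $6,027 = $1,205.40. Cost to owner: $1,205.40. OOP to date $5,380.60.
Claim 3 — $1,831: deductible already satisfied, so owner's share is 20% × $1,831 = $366.20. Owner owes $366.20 (running OOP $5,746.80).
Claim 4 — $7,629: 20% coinsurance on $7,629 = $1,525.80. Cost to owner: $1,525.80. OOP to date $7,272.60.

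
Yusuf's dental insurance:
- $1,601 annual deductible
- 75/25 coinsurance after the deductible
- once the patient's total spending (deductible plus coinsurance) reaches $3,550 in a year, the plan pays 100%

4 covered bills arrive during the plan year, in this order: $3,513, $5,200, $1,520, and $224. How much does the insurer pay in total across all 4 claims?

#1 ($3,513): deductible takes $1,601, $1,912 remains; coinsurance $1,912 × 25% = $478. Cost to patient: $2,079. OOP to date $2,079. Plan pays $3,513 − $2,079 = $1,434.
#2 ($5,200): deductible met; 25% of $5,200 = $1,300. Patient owes $1,300 (running OOP $3,379). Plan pays $5,200 − $1,300 = $3,900.
#3 ($1,520): deductible already satisfied, so patient's share is 25% × $1,520 = $380. OOP would hit $3,759 > $3,550, so the cap limits the patient to $3,550 − $3,379 = $171. Plan pays $1,520 − $171 = $1,349.
#4 ($224): deductible already satisfied, so patient's share is 25% × $224 = $56. OOP would hit $3,606 > $3,550, so the cap limits the patient to $3,550 − $3,550 = $0. Insurer: $224 − $0 = $224.
Insurer total: $1,434 + $3,900 + $1,349 + $224 = $6,907.

$6,907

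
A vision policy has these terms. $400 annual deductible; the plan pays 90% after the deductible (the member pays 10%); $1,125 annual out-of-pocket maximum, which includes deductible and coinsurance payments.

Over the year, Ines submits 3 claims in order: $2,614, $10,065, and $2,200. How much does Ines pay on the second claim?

$503.60

Claim 1 ($2,614): $400 to deductible, leaving $2,214; coinsurance $2,214 × 10% = $221.40. Member owes $621.40 (running OOP $621.40).
Claim 2 ($10,065): deductible met; 10% of $10,065 = $1,006.50. That would push OOP to $1,627.90, over the $1,125 cap, so member pays $1,125 − $621.40 = $503.60.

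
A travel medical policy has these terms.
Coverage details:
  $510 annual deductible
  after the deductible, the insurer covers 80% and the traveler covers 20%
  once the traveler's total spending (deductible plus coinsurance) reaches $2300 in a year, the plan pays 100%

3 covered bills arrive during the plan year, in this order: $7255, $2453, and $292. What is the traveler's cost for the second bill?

$441

#1 ($7255): $510 to deductible, leaving $6745; traveler's 20% is $1349. Cost to traveler: $1859. OOP to date $1859.
#2 ($2453): 20% coinsurance on $2453 = $490.60. Adding that to $1859 gives $2349.60, past the $2300 cap; traveler pays only $2300 − $1859 = $441.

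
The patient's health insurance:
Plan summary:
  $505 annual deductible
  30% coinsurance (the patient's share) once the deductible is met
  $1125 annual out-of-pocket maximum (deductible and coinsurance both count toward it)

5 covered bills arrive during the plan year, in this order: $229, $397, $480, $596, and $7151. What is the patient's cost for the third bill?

$144

Claim 1 — $229: entire amount goes to the deductible. Patient pays $229; OOP now $229.
Claim 2 — $397: deductible takes $276, $121 remains; coinsurance $121 × 30% = $36.30. Patient owes $312.30 (running OOP $541.30).
Claim 3 — $480: 30% coinsurance on $480 = $144. Patient owes $144 (running OOP $685.30).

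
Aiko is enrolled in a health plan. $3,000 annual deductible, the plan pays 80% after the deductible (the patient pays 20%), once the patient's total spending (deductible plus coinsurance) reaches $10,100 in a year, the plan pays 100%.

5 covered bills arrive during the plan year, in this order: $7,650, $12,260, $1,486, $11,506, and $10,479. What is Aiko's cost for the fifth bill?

$1,119.60

Claim 1 ($7,650): deductible takes $3,000, $4,650 remains; 20% of $4,650 = $930. Patient pays $3,930; OOP now $3,930.
Claim 2 ($12,260): 20% coinsurance on $12,260 = $2,452. Patient owes $2,452 (running OOP $6,382).
Claim 3 ($1,486): deductible met; 20% of $1,486 = $297.20. Patient pays $297.20; OOP now $6,679.20.
Claim 4 ($11,506): deductible already satisfied, so patient's share is 20% × $11,506 = $2,301.20. Patient owes $2,301.20 (running OOP $8,980.40).
Claim 5 ($10,479): deductible already satisfied, so patient's share is 20% × $10,479 = $2,095.80. Adding that to $8,980.40 gives $11,076.20, past the $10,100 cap; patient pays only $10,100 − $8,980.40 = $1,119.60.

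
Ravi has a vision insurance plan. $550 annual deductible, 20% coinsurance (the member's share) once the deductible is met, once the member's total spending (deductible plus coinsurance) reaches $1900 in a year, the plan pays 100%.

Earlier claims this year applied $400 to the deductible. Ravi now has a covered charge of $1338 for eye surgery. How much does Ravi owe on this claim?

$400 of the $550 deductible is already met, leaving $150.
That leaves $1338 − $150 = $1188 for coinsurance.
Coinsurance: $1188 × 20% = $237.60.
Member responsibility before any cap: $150 + $237.60 = $387.60.
Year-to-date out-of-pocket becomes $400 + $387.60 = $787.60, still under the $1900 maximum, so no cap applies.

$387.60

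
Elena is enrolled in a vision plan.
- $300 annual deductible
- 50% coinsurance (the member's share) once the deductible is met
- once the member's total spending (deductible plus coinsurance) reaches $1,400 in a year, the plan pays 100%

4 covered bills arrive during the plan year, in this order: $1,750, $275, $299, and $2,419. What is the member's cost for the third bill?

#1 ($1,750): $300 to deductible, leaving $1,450; member's 50% is $725. Cost to member: $1,025. OOP to date $1,025.
#2 ($275): deductible met; 50% of $275 = $137.50. Cost to member: $137.50. OOP to date $1,162.50.
#3 ($299): deductible met; 50% of $299 = $149.50. Member owes $149.50 (running OOP $1,312).

$149.50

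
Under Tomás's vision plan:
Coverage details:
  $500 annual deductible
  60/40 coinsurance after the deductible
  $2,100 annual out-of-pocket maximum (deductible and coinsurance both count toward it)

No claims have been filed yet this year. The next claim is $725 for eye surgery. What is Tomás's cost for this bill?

Deductible not yet touched, so the first $500 of the bill goes to the deductible.
After the $500 deductible portion, $725 − $500 = $225 is subject to coinsurance.
Coinsurance: $225 × 40% = $90.
That puts the member's cost at $500 + $90 = $590 before any cap.
Year-to-date out-of-pocket becomes $0 + $590 = $590, still under the $2,100 maximum, so no cap applies.

$590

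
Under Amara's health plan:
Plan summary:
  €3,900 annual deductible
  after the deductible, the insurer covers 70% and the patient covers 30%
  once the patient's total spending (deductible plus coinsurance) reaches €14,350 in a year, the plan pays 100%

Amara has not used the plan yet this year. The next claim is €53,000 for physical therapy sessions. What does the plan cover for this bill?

€38,650

Deductible not yet touched, so the first €3,900 of the bill goes to the deductible.
That leaves €53,000 − €3,900 = €49,100 for coinsurance.
Coinsurance: €49,100 × 30% = €14,730.
So the patient owes €3,900 + €14,730 = €18,630 before any cap.
Year-to-date out-of-pocket would reach €0 + €18,630 = €18,630, above the €14,350 maximum, so the patient pays only €14,350 − €0 = €14,350.
Insurer pays the balance: €53,000 − €14,350 = €38,650.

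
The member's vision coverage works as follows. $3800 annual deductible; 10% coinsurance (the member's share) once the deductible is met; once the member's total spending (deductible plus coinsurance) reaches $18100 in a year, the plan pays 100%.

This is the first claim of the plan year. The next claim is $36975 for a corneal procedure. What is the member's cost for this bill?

$7117.50

The full $3800 deductible is still open; $3800 of this bill applies to it.
That leaves $36975 − $3800 = $33175 for coinsurance.
10% of $33175 = $3317.50 falls to the member.
That puts the member's cost at $3800 + $3317.50 = $7117.50 before any cap.
Cumulative spending $0 + $7117.50 = $7117.50 stays under the $18100 maximum.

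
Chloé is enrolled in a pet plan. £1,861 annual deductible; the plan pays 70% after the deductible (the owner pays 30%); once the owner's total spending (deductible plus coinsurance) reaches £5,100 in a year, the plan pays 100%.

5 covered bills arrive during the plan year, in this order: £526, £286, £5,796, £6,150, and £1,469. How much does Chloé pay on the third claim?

Bill 1, £526: fully absorbed by the deductible. Owner pays £526; OOP now £526.
Bill 2, £286: entire amount goes to the deductible. Owner owes £286 (running OOP £812).
Bill 3, £5,796: deductible takes £1,049, £4,747 remains; owner's 30% is £1,424.10. Owner owes £2,473.10 (running OOP £3,285.10).

£2,473.10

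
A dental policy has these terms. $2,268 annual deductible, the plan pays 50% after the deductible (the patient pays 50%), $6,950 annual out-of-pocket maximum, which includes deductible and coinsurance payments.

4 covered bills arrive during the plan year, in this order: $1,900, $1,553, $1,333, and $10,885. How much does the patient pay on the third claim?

Bill 1, $1,900: fully absorbed by the deductible. Patient owes $1,900 (running OOP $1,900).
Bill 2, $1,553: $368 finishes the deductible; $1,185 goes to coinsurance; patient's 50% is $592.50. Cost to patient: $960.50. OOP to date $2,860.50.
Bill 3, $1,333: deductible met; 50% of $1,333 = $666.50. Patient owes $666.50 (running OOP $3,527).

$666.50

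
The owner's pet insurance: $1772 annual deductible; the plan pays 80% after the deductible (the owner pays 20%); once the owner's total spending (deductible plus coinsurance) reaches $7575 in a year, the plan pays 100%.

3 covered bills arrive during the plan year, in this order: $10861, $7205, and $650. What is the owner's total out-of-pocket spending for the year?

$5160.80

Claim 1 — $10861: deductible takes $1772, $9089 remains; owner's 20% is $1817.80. Cost to owner: $3589.80. OOP to date $3589.80.
Claim 2 — $7205: deductible met; 20% of $7205 = $1441. Owner pays $1441; OOP now $5030.80.
Claim 3 — $650: deductible already satisfied, so owner's share is 20% × $650 = $130. Cost to owner: $130. OOP to date $5160.80.
Summing the owner's payments: $3589.80 + $1441 + $130 = $5160.80.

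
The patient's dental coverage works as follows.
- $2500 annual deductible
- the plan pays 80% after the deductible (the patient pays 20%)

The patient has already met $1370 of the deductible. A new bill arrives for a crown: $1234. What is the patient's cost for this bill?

$1150.80

Remaining deductible: $2500 − $1370 = $1130.
The remaining $104 (= $1234 − $1130) moves to coinsurance.
20% of $104 = $20.80 falls to the patient.
That puts the patient's cost at $1130 + $20.80 = $1150.80.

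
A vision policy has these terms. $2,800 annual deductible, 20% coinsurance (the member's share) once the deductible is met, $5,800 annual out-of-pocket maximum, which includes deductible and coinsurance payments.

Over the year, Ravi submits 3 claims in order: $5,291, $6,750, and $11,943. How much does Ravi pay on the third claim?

$1,151.80

Claim 1 ($5,291): $2,800 finishes the deductible; $2,491 goes to coinsurance; coinsurance $2,491 × 20% = $498.20. Member pays $3,298.20; OOP now $3,298.20.
Claim 2 ($6,750): 20% coinsurance on $6,750 = $1,350. Cost to member: $1,350. OOP to date $4,648.20.
Claim 3 ($11,943): 20% coinsurance on $11,943 = $2,388.60. OOP would hit $7,036.80 > $5,800, so the cap limits the member to $5,800 − $4,648.20 = $1,151.80.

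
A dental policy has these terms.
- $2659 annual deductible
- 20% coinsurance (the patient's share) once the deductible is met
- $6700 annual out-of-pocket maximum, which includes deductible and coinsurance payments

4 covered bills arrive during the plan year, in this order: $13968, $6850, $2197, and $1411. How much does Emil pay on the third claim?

Claim 1 — $13968: $2659 to deductible, leaving $11309; coinsurance $11309 × 20% = $2261.80. Patient pays $4920.80; OOP now $4920.80.
Claim 2 — $6850: deductible met; 20% of $6850 = $1370. Cost to patient: $1370. OOP to date $6290.80.
Claim 3 — $2197: 20% coinsurance on $2197 = $439.40. OOP would hit $6730.20 > $6700, so the cap limits the patient to $6700 − $6290.80 = $409.20.

$409.20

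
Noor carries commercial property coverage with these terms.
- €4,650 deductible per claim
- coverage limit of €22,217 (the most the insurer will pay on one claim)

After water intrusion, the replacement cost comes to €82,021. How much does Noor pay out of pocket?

Less the €4,650 deductible: €82,021 − €4,650 = €77,371.
Since €77,371 > €22,217, the payout is capped at €22,217.
Business's share is the uncovered remainder: €82,021 − €22,217 = €59,804.

€59,804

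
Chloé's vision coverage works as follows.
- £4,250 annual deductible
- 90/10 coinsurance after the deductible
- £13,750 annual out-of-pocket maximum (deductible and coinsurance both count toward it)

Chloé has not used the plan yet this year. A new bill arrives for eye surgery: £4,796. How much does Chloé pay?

£4,304.60

The full £4,250 deductible is still open; £4,250 of this bill applies to it.
The remaining £546 (= £4,796 − £4,250) moves to coinsurance.
10% of £546 = £54.60 falls to the member.
Member responsibility before any cap: £4,250 + £54.60 = £4,304.60.
Cumulative spending £0 + £4,304.60 = £4,304.60 stays under the £13,750 maximum.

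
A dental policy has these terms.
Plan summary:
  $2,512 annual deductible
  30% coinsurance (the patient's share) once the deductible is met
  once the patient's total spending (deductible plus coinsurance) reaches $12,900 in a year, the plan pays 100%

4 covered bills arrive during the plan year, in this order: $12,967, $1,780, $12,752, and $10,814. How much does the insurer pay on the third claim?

$8,926.40

Bill 1, $12,967: deductible takes $2,512, $10,455 remains; coinsurance $10,455 × 30% = $3,136.50. Patient owes $5,648.50 (running OOP $5,648.50). Plan pays $12,967 − $5,648.50 = $7,318.50.
Bill 2, $1,780: deductible already satisfied, so patient's share is 30% × $1,780 = $534. Cost to patient: $534. OOP to date $6,182.50. Insurer: $1,780 − $534 = $1,246.
Bill 3, $12,752: deductible met; 30% of $12,752 = $3,825.60. Cost to patient: $3,825.60. OOP to date $10,008.10. Plan pays $12,752 − $3,825.60 = $8,926.40.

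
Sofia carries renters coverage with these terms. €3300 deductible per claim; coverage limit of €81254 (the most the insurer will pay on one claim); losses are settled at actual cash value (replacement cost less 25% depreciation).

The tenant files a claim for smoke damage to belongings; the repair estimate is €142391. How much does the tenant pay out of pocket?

At 25% depreciation, ACV = €142391 − €35597.75 = €106793.25.
After the deductible, €106793.25 − €3300 = €103493.25 remains.
€103493.25 exceeds the €81254 limit, so the insurer pays the limit: €81254.
Out of pocket: €142391 − €81254 = €61137.

€61137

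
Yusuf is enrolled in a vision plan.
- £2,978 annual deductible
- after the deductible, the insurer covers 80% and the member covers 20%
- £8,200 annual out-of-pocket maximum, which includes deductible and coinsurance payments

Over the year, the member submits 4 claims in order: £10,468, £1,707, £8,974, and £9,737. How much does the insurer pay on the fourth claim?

Bill 1, £10,468: deductible takes £2,978, £7,490 remains; 20% of £7,490 = £1,498. Member pays £4,476; OOP now £4,476. Plan pays £10,468 − £4,476 = £5,992.
Bill 2, £1,707: 20% coinsurance on £1,707 = £341.40. Member owes £341.40 (running OOP £4,817.40). Insurer: £1,707 − £341.40 = £1,365.60.
Bill 3, £8,974: deductible met; 20% of £8,974 = £1,794.80. Member pays £1,794.80; OOP now £6,612.20. Plan pays £8,974 − £1,794.80 = £7,179.20.
Bill 4, £9,737: 20% coinsurance on £9,737 = £1,947.40. OOP would hit £8,559.60 > £8,200, so the cap limits the member to £8,200 − £6,612.20 = £1,587.80. Insurer: £9,737 − £1,587.80 = £8,149.20.

£8,149.20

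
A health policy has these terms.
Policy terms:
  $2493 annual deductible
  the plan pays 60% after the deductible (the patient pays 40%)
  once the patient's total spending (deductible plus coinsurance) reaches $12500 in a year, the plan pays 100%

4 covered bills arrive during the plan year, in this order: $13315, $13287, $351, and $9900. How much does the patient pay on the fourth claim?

$223

Claim 1 — $13315: $2493 finishes the deductible; $10822 goes to coinsurance; coinsurance $10822 × 40% = $4328.80. Patient pays $6821.80; OOP now $6821.80.
Claim 2 — $13287: deductible already satisfied, so patient's share is 40% × $13287 = $5314.80. Cost to patient: $5314.80. OOP to date $12136.60.
Claim 3 — $351: deductible met; 40% of $351 = $140.40. Patient pays $140.40; OOP now $12277.
Claim 4 — $9900: deductible already satisfied, so patient's share is 40% × $9900 = $3960. OOP would hit $16237 > $12500, so the cap limits the patient to $12500 − $12277 = $223.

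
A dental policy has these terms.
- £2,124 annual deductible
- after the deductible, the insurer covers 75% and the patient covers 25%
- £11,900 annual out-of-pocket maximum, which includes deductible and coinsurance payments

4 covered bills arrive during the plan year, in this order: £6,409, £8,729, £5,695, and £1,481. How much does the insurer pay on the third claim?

£4,271.25

#1 (£6,409): deductible takes £2,124, £4,285 remains; coinsurance £4,285 × 25% = £1,071.25. Patient owes £3,195.25 (running OOP £3,195.25). Insurer: £6,409 − £3,195.25 = £3,213.75.
#2 (£8,729): 25% coinsurance on £8,729 = £2,182.25. Patient owes £2,182.25 (running OOP £5,377.50). Plan pays £8,729 − £2,182.25 = £6,546.75.
#3 (£5,695): deductible met; 25% of £5,695 = £1,423.75. Cost to patient: £1,423.75. OOP to date £6,801.25. Plan pays £5,695 − £1,423.75 = £4,271.25.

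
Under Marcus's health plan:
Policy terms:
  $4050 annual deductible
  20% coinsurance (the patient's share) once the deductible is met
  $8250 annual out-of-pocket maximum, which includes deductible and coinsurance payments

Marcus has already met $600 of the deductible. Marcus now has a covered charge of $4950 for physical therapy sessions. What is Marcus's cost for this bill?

Deductible still to meet: $4050 − $600 = $3450.
That leaves $4950 − $3450 = $1500 for coinsurance.
Coinsurance: $1500 × 20% = $300.
So the patient owes $3450 + $300 = $3750 before any cap.
Cumulative spending $600 + $3750 = $4350 stays under the $8250 maximum.

$3750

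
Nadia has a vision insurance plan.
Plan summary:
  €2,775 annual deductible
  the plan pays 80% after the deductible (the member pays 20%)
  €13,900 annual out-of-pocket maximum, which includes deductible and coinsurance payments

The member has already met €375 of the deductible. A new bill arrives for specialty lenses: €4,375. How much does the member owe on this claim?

€2,795

Deductible still to meet: €2,775 − €375 = €2,400.
After the €2,400 deductible portion, €4,375 − €2,400 = €1,975 is subject to coinsurance.
Coinsurance: €1,975 × 20% = €395.
Member responsibility before any cap: €2,400 + €395 = €2,795.
Cumulative spending €375 + €2,795 = €3,170 stays under the €13,900 maximum.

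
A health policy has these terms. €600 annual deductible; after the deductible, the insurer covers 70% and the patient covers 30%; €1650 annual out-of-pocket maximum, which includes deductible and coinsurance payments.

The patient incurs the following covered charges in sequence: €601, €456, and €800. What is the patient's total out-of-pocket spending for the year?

Claim 1 (€601): €600 to deductible, leaving €1; 30% of €1 = €0.30. Patient pays €600.30; OOP now €600.30.
Claim 2 (€456): deductible met; 30% of €456 = €136.80. Patient owes €136.80 (running OOP €737.10).
Claim 3 (€800): 30% coinsurance on €800 = €240. Patient owes €240 (running OOP €977.10).
Total paid by the patient: €600.30 + €136.80 + €240 = €977.10.

€977.10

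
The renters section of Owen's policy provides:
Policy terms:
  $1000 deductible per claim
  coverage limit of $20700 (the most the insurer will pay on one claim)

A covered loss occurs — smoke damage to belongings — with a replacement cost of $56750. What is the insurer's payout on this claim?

$20700

Less the $1000 deductible: $56750 − $1000 = $55750.
The $20700 per-incident cap binds; insurer pays $20700.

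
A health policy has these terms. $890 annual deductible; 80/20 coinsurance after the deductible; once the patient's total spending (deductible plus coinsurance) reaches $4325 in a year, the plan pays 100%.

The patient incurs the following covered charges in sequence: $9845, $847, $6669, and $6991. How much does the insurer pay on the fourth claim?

Claim 1 — $9845: $890 to deductible, leaving $8955; 20% of $8955 = $1791. Patient pays $2681; OOP now $2681. Insurer: $9845 − $2681 = $7164.
Claim 2 — $847: 20% coinsurance on $847 = $169.40. Cost to patient: $169.40. OOP to date $2850.40. Plan pays $847 − $169.40 = $677.60.
Claim 3 — $6669: 20% coinsurance on $6669 = $1333.80. Patient pays $1333.80; OOP now $4184.20. Plan pays $6669 − $1333.80 = $5335.20.
Claim 4 — $6991: deductible met; 20% of $6991 = $1398.20. That would push OOP to $5582.40, over the $4325 cap, so patient pays $4325 − $4184.20 = $140.80. Insurer: $6991 − $140.80 = $6850.20.

$6850.20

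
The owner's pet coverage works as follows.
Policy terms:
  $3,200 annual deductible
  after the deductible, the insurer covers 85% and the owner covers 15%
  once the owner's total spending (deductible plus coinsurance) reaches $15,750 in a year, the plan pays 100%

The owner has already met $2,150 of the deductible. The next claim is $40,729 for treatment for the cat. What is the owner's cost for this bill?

$7,001.85

Deductible still to meet: $3,200 − $2,150 = $1,050.
After the $1,050 deductible portion, $40,729 − $1,050 = $39,679 is subject to coinsurance.
Owner's 15% share of $39,679 is $5,951.85.
So the owner owes $1,050 + $5,951.85 = $7,001.85 before any cap.
Total out-of-pocket so far would be $2,150 + $7,001.85 = $9,151.85, below the $15,750 cap — no reduction.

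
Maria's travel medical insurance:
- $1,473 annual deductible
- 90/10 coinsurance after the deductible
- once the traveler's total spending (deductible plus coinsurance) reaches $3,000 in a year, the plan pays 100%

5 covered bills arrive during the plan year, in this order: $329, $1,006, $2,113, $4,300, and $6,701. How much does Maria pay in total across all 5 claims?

Claim 1 — $329: fully absorbed by the deductible. Traveler owes $329 (running OOP $329).
Claim 2 — $1,006: entire amount goes to the deductible. Traveler owes $1,006 (running OOP $1,335).
Claim 3 — $2,113: $138 finishes the deductible; $1,975 goes to coinsurance; traveler's 10% is $197.50. Traveler owes $335.50 (running OOP $1,670.50).
Claim 4 — $4,300: deductible already satisfied, so traveler's share is 10% × $4,300 = $430. Cost to traveler: $430. OOP to date $2,100.50.
Claim 5 — $6,701: 10% coinsurance on $6,701 = $670.10. Traveler pays $670.10; OOP now $2,770.60.
Summing the traveler's payments: $329 + $1,006 + $335.50 + $430 + $670.10 = $2,770.60.

$2,770.60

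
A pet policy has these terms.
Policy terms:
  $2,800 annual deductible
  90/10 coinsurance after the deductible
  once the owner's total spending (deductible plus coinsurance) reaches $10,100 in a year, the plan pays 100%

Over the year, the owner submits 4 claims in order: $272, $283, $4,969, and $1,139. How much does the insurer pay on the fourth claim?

$1,025.10

Bill 1, $272: fully absorbed by the deductible. Owner pays $272; OOP now $272. Plan pays $272 − $272 = $0.
Bill 2, $283: fully absorbed by the deductible. Owner owes $283 (running OOP $555). Plan pays $283 − $283 = $0.
Bill 3, $4,969: $2,245 finishes the deductible; $2,724 goes to coinsurance; owner's 10% is $272.40. Cost to owner: $2,517.40. OOP to date $3,072.40. Plan pays $4,969 − $2,517.40 = $2,451.60.
Bill 4, $1,139: 10% coinsurance on $1,139 = $113.90. Owner pays $113.90; OOP now $3,186.30. Plan pays $1,139 − $113.90 = $1,025.10.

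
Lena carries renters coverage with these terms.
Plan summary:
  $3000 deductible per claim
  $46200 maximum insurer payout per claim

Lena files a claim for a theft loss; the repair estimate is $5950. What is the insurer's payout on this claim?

After the deductible, $5950 − $3000 = $2950 remains.
That's under the $46200 cap, so the insurer reimburses the full $2950.

$2950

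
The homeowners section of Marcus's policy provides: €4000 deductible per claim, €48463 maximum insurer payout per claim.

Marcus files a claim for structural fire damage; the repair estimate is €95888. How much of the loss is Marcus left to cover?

€47425

After the deductible, €95888 − €4000 = €91888 remains.
The €48463 per-incident cap binds; insurer pays €48463.
Out of pocket: €95888 − €48463 = €47425.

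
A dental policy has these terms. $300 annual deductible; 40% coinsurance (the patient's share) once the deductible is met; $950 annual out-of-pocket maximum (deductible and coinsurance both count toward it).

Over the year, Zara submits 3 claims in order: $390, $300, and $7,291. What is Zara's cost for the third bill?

Claim 1 — $390: deductible takes $300, $90 remains; coinsurance $90 × 40% = $36. Patient pays $336; OOP now $336.
Claim 2 — $300: deductible met; 40% of $300 = $120. Patient owes $120 (running OOP $456).
Claim 3 — $7,291: deductible already satisfied, so patient's share is 40% × $7,291 = $2,916.40. Adding that to $456 gives $3,372.40, past the $950 cap; patient pays only $950 − $456 = $494.

$494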